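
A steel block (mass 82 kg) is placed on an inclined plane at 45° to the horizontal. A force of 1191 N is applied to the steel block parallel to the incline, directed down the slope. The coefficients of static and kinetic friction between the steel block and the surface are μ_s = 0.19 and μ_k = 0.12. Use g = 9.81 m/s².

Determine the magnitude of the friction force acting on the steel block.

The normal reaction is N = m g cos θ = 568.8 N.
Parallel to the incline, ΣF = 0 gives f = m g sin θ + P = 568.8 + 1191 = 1760 N (up-slope positive).
Maximum static friction available: μ_s N = 0.19 × 568.8 = 108.1 N.
|1760| exceeds 108.1 N, so the steel block slips down-slope; friction is kinetic, f = μ_k N = 0.12×568.8 = 68.3 N.

f ≈ 68.3 N (up the incline)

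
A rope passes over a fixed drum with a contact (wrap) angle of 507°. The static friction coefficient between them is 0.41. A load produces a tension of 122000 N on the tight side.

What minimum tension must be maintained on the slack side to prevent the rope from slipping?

Capstan equation at impending slip: T_tight/T_slack = e^{μβ}.
β = 507° = 8.849 rad; e^{μβ} = e^{0.41×8.849} = 37.64.
T_slack = T_tight / e^{μβ} = 122000 / 37.64 = 3240 N.

T_min ≈ 3240 N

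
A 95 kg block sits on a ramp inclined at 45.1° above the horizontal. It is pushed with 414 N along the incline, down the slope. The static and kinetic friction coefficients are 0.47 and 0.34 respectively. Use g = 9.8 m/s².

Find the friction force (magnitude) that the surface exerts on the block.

f ≈ 223 N (up the incline)

Normal force: N = m g cos θ = 95 × 9.8 × cos 45.1° = 657.2 N.
For equilibrium along the incline the friction force must supply f = m g sin θ + P = 659.5 + 414 = 1073 N (positive meaning up-slope).
Maximum static friction available: μ_s N = 0.47 × 657.2 = 308.9 N.
Since |1073| > 308.9 N, static friction cannot hold it; the block slides down the incline and kinetic friction applies: f = μ_k N = 0.34 × 657.2 = 223 N.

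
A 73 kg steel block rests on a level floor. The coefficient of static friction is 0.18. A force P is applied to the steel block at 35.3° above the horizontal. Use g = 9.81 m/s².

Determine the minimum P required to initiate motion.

P ≈ 140 N

N = m g − P sin α (the pull lifts the steel block).
At impending slip, P cos α = μ_s N = μ_s (m g − P sin α).
Solving: P (cos α + μ_s sin α) = μ_s m g → P = 0.18×716/(cos 35.3° + 0.18 sin 35.3°) = 129/0.9202 = 140 N.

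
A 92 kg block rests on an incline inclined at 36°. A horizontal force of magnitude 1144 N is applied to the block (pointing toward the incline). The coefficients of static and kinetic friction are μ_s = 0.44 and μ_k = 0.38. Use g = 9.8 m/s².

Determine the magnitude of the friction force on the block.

f ≈ 396 N (down the incline)

Resolve perpendicular to the incline: N = m g cos θ + P sin θ = 92×9.8×cos 36° + 1144×sin 36° = 1402 N.
Along the incline, the net driving force (taking up-slope positive) is P cos θ − m g sin θ = 925.5 − 529.9 = 395.6 N, so equilibrium requires friction f = -395.6 N (down-slope).
The limit of static friction is μ_s N = 616.8 N.
|f_req| = 395.6 ≤ 616.8 N → the block is in equilibrium; friction equals the required value.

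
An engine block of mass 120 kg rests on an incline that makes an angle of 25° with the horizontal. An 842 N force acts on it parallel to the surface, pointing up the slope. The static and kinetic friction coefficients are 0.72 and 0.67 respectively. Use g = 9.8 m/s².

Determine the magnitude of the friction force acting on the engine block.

The normal reaction is N = m g cos θ = 1066 N.
The friction needed for equilibrium is m g sin θ − P = 497 − 842 = -345 N, measured positive up-slope.
The static-friction ceiling is μ_s N = 0.72 × 1066 = 767.4 N.
Since |-345| ≤ 767.4 N, no slip — friction simply equals what equilibrium demands.

f ≈ 345 N (down the incline)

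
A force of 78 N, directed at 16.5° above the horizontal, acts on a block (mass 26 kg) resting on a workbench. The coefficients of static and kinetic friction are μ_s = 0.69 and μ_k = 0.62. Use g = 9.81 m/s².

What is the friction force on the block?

Vertical equilibrium gives N = m g − P sin α = 232.9 N.
Horizontally, friction must balance P cos α = 74.79 N.
μ_s N = 0.69 × 232.9 = 160.7 N.
Since 74.79 N does not exceed the limit, the block stays at rest and f = 74.8 N.

f ≈ 74.8 N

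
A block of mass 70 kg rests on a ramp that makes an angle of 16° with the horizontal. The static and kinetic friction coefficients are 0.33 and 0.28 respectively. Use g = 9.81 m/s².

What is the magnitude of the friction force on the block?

The normal reaction is N = m g cos θ = 660.1 N.
For equilibrium along the incline, friction must balance the weight component: f = m g sin θ = 189.3 N up the slope.
The static-friction ceiling is μ_s N = 0.33 × 660.1 = 217.8 N.
Since |189.3| ≤ 217.8 N, static friction is sufficient; f equals the required value, not μ_s N.

f ≈ 189 N (up the incline)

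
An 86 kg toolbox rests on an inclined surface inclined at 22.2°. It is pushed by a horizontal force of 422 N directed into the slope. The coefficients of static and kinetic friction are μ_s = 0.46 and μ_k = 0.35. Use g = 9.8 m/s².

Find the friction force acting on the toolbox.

Resolve perpendicular to the incline: N = m g cos θ + P sin θ = 86×9.8×cos 22.2° + 422×sin 22.2° = 939.8 N.
Parallel to the incline: P cos θ − m g sin θ = 390.7 − 318.4 = 72.27 N; the friction needed to balance this is 72.27 N acting down the slope.
Maximum static friction: μ_s N = 0.46 × 939.8 = 432.3 N.
|f_req| = 72.27 ≤ 432.3 N → the toolbox is in equilibrium; friction equals the required value.

f ≈ 72.3 N (down the incline)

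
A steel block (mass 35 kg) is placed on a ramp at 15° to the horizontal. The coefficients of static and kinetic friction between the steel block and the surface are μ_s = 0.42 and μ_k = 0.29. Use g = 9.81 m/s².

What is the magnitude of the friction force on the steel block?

f ≈ 88.9 N (up the incline)

Perpendicular to the surface, N = m g cos θ = 35·9.81·cos 15° = 331.7 N.
Along the slope the weight component is m g sin θ = 88.87 N; friction must supply exactly this, acting up-slope.
The static-friction ceiling is μ_s N = 0.42 × 331.7 = 139.3 N.
Since |88.87| ≤ 139.3 N, static friction is sufficient; f equals the required value, not μ_s N.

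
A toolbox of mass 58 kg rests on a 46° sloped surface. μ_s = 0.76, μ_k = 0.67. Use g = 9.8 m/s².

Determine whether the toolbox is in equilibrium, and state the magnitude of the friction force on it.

f ≈ 265 N

N = m g cos θ = 395 N.
Down-slope weight component: m g sin θ = 409 N.
μ_s N = 300 N.
409 > 300 N, so it slides; kinetic friction f = μ_k N = 0.67×395 = 265 N.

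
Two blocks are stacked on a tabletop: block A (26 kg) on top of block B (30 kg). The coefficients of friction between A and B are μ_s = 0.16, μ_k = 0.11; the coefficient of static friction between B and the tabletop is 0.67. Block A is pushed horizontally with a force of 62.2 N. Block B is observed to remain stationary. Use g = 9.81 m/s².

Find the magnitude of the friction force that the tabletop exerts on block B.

f ≈ 28.1 N

Between the blocks, N₁ = m_A g = 255.1 N.
Maximum static friction on A from B: μ_s N₁ = 0.16×255.1 = 40.81 N.
Since P = 62.2 N > 40.81 N, A slides on B; the A–B friction is kinetic: f₁ = μ_k N₁ = 0.11×255.1 = 28.1 N.
By Newton's third law B feels 28.1 N forward from A. With B stationary, the floor's static friction on B balances it: f₂ = 28.1 N (well within μ_s(m_A+m_B)g = 368.1 N).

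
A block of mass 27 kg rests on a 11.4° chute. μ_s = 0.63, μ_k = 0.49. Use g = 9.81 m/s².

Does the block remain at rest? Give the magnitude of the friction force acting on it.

N = m g cos θ = 260 N.
Down-slope weight component: m g sin θ = 52.4 N.
μ_s N = 164 N.
52.4 ≤ 164 N, so it stays put; friction = 52.4 N.

f ≈ 52.4 N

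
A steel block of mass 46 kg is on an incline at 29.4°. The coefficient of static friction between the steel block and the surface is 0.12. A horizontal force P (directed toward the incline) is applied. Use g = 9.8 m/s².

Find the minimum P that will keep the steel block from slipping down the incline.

P_min ≈ 187 N

The steel block tends to slide down (tan θ > μ_s), so at the point of impending slip friction acts up-slope at its limit: f = μ_s N.
Perpendicular to the incline: N = m g cos θ + P sin θ.
Along the incline: P cos θ + μ_s N = m g sin θ, i.e. P cos θ + μ_s (m g cos θ + P sin θ) = m g sin θ.
Solving, P (cos θ + μ_s sin θ) = m g (sin θ − μ_s cos θ), so P = 451×0.3864/0.9301 = 187 N.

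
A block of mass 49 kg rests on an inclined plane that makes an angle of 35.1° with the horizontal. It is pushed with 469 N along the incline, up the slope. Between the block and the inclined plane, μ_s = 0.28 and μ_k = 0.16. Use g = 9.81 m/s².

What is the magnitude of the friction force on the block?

f ≈ 62.9 N (down the incline)

Perpendicular to the surface, N = m g cos θ = 49·9.81·cos 35.1° = 393.3 N.
Parallel to the incline, ΣF = 0 gives f = m g sin θ − P = 276.4 − 469 = -192.6 N (up-slope positive).
The static-friction ceiling is μ_s N = 0.28 × 393.3 = 110.1 N.
Since |-192.6| > 110.1 N, static friction cannot hold it; the block slides up the incline and kinetic friction applies: f = μ_k N = 0.16 × 393.3 = 62.9 N.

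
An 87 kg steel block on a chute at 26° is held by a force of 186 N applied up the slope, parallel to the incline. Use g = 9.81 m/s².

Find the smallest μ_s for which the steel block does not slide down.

N = m g cos θ = 767.1 N.
Friction must make up the shortfall along the incline: f = m g sin θ − P = 374.1 − 186 = 188.1 N.
At the threshold f = μ_s N, so μ_s,min = 188.1/767.1 = 0.245.

μ_s,min ≈ 0.245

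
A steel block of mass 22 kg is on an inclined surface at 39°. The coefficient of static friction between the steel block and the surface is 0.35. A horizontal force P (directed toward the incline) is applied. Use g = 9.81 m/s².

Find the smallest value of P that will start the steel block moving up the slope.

P ≈ 349 N

At impending motion up the slope, friction acts down-slope at its limit: f = μ_s N.
Perpendicular to the incline: N = m g cos θ + P sin θ.
Along the incline: P cos θ = m g sin θ + μ_s N = m g sin θ + μ_s (m g cos θ + P sin θ).
Solving, P (cos θ − μ_s sin θ) = m g (sin θ + μ_s cos θ), so P = 22×9.81×(sin 39° + 0.35 cos 39°)/(cos 39° − 0.35 sin 39°) = 216×0.9013/0.5569 = 349 N.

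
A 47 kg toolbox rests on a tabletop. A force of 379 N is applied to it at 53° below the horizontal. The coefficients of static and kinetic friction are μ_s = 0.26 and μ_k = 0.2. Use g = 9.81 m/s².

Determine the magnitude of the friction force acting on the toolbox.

f ≈ 153 N

N = m g + P sin α = 461.1 + 379×sin 53° = 763.8 N.
Horizontally, friction must balance P cos α = 228.1 N.
μ_s N = 0.26 × 763.8 = 198.6 N.
The required friction exceeds μ_s N, so the toolbox moves and f = μ_k N = 153 N.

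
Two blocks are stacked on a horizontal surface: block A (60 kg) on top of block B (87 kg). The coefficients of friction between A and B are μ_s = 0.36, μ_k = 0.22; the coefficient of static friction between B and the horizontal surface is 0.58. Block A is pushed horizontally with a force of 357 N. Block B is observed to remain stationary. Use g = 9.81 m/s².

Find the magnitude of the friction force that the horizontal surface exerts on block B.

The normal force B exerts on A is simply A's weight, N₁ = 588.6 N.
Maximum static friction on A from B: μ_s N₁ = 0.36×588.6 = 211.9 N.
P = 357 N exceeds that limit, so A slips over B and the interface friction becomes kinetic: f₁ = μ_k N₁ = 0.22×588.6 = 129 N.
By Newton's third law B feels 129 N forward from A. With B stationary, the floor's static friction on B balances it: f₂ = 129 N (well within μ_s(m_A+m_B)g = 836.4 N).

f ≈ 129 N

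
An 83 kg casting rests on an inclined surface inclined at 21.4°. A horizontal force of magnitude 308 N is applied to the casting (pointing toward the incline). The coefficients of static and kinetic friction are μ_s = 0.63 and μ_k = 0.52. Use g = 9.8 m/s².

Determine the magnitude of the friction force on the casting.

f ≈ 10 N (up the incline)

Normal direction: N = m g cos θ + P sin θ = 869.7 N.
Parallel to the incline: P cos θ − m g sin θ = 286.8 − 296.8 = -10.03 N; the friction needed to balance this is 10.03 N acting up the slope.
The limit of static friction is μ_s N = 547.9 N.
Since 10.03 N is within the 547.9 N limit, the casting stays put and friction is exactly 10 N.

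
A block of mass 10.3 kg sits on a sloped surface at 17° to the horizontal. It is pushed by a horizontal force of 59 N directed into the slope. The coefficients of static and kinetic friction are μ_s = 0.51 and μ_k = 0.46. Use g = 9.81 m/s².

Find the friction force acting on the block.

The horizontal push has a component P sin θ into the surface, so N = m g cos θ + P sin θ = 96.63 + 17.25 = 113.9 N.
Along the incline, the net driving force (taking up-slope positive) is P cos θ − m g sin θ = 56.42 − 29.54 = 26.88 N, so equilibrium requires friction f = -26.88 N (down-slope).
The limit of static friction is μ_s N = 58.08 N.
Since 26.88 N is within the 58.08 N limit, the block stays put and friction is exactly 26.9 N.

f ≈ 26.9 N (down the incline)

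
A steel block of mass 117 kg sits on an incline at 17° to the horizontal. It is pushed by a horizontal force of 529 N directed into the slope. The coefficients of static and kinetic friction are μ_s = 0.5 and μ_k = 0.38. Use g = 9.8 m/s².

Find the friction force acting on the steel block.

Resolve perpendicular to the incline: N = m g cos θ + P sin θ = 117×9.8×cos 17° + 529×sin 17° = 1251 N.
Along the incline, the net driving force (taking up-slope positive) is P cos θ − m g sin θ = 505.9 − 335.2 = 170.7 N, so equilibrium requires friction f = -170.7 N (down-slope).
Maximum static friction: μ_s N = 0.5 × 1251 = 625.6 N.
|f_req| = 170.7 ≤ 625.6 N → the steel block is in equilibrium; friction equals the required value.

f ≈ 171 N (down the incline)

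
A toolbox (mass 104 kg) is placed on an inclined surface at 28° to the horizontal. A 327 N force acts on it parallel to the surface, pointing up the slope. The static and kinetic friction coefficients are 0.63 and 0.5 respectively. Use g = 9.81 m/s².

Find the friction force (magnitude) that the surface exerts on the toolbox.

The normal reaction is N = m g cos θ = 900.8 N.
The friction needed for equilibrium is m g sin θ − P = 479 − 327 = 152 N, measured positive up-slope.
The static-friction ceiling is μ_s N = 0.63 × 900.8 = 567.5 N.
Since |152| ≤ 567.5 N, static friction is sufficient; f equals the required value, not μ_s N.

f ≈ 152 N (up the incline)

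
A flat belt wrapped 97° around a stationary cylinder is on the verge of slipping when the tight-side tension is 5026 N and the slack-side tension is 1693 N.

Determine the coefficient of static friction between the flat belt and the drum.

μ ≈ 0.643

T₂/T₁ = e^{μβ} → μ = ln(T₂/T₁)/β.
β = 97° = 1.693 rad.
μ = ln(5026/1693)/1.693 = ln(2.969)/1.693 = 0.643.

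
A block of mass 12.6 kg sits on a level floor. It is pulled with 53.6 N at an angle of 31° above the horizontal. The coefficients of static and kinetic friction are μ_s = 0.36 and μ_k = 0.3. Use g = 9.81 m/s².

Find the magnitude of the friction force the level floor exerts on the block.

f ≈ 28.8 N

The vertical component of P reduces the normal force: N = m g − P sin α = 123.6 − 27.61 = 96 N.
For equilibrium, f = P cos α = 53.6×cos 31° = 45.94 N.
The static-friction limit is μ_s N = 34.56 N.
45.94 > 34.56 N → the block slides; f = μ_k N = 0.3×96 = 28.8 N.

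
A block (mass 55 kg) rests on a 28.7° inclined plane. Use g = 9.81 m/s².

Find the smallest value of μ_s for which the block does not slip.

μ_s,min ≈ 0.547

At the slip threshold m g sin θ = μ_s m g cos θ, so μ_s,min = tan θ.
μ_s,min = tan 28.7° = 0.547.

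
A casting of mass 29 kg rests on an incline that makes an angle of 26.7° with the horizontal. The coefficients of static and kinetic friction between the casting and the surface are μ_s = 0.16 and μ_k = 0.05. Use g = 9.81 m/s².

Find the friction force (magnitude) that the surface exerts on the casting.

f ≈ 12.7 N (up the incline)

Perpendicular to the surface, N = m g cos θ = 29·9.81·cos 26.7° = 254.2 N.
Along the slope the weight component is m g sin θ = 127.8 N; friction must supply exactly this, acting up-slope.
Maximum static friction available: μ_s N = 0.16 × 254.2 = 40.66 N.
Since |127.8| > 40.66 N, static friction cannot hold it; the casting slides down the incline and kinetic friction applies: f = μ_k N = 0.05 × 254.2 = 12.7 N.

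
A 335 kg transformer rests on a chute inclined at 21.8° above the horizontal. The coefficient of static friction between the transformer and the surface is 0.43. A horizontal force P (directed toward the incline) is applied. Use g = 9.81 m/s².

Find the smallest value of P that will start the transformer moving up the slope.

P ≈ 3290 N

At impending motion up the slope, friction acts down-slope at its limit: f = μ_s N.
Perpendicular to the incline: N = m g cos θ + P sin θ.
Along the incline: P cos θ = m g sin θ + μ_s N = m g sin θ + μ_s (m g cos θ + P sin θ).
Solving, P (cos θ − μ_s sin θ) = m g (sin θ + μ_s cos θ), so P = 335×9.81×(sin 21.8° + 0.43 cos 21.8°)/(cos 21.8° − 0.43 sin 21.8°) = 3290×0.7706/0.7688 = 3290 N.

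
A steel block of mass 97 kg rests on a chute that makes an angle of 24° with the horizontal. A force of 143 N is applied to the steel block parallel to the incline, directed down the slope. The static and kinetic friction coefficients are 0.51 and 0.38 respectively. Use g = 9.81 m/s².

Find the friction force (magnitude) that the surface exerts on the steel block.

f ≈ 330 N (up the incline)

Perpendicular to the surface, N = m g cos θ = 97·9.81·cos 24° = 869.3 N.
For equilibrium along the incline the friction force must supply f = m g sin θ + P = 387 + 143 = 530 N (positive meaning up-slope).
Maximum static friction available: μ_s N = 0.51 × 869.3 = 443.3 N.
|530| exceeds 443.3 N, so the steel block slips down-slope; friction is kinetic, f = μ_k N = 0.38×869.3 = 330 N.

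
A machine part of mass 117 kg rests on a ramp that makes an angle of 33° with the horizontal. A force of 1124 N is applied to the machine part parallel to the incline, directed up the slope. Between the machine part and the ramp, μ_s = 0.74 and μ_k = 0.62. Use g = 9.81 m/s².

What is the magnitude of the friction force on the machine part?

f ≈ 499 N (down the incline)

The normal reaction is N = m g cos θ = 962.6 N.
Parallel to the incline, ΣF = 0 gives f = m g sin θ − P = 625.1 − 1124 = -498.9 N (up-slope positive).
The static-friction ceiling is μ_s N = 0.74 × 962.6 = 712.3 N.
Since |-498.9| ≤ 712.3 N, the machine part remains in static equilibrium and friction takes exactly the required value.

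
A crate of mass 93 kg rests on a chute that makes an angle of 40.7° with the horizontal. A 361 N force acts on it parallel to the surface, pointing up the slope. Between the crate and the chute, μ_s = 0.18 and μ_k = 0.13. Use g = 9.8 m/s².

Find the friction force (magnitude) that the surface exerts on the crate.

Perpendicular to the surface, N = m g cos θ = 93·9.8·cos 40.7° = 691 N.
Parallel to the incline, ΣF = 0 gives f = m g sin θ − P = 594.3 − 361 = 233.3 N (up-slope positive).
Maximum static friction available: μ_s N = 0.18 × 691 = 124.4 N.
Since |233.3| > 124.4 N, static friction cannot hold it; the crate slides down the incline and kinetic friction applies: f = μ_k N = 0.13 × 691 = 89.8 N.

f ≈ 89.8 N (up the incline)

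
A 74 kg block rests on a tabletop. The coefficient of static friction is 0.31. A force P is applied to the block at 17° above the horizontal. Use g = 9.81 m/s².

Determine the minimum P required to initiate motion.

N = m g − P sin α (the pull lifts the block).
At impending slip, P cos α = μ_s N = μ_s (m g − P sin α).
Solving: P (cos α + μ_s sin α) = μ_s m g → P = 0.31×726/(cos 17° + 0.31 sin 17°) = 225/1.047 = 215 N.

P ≈ 215 N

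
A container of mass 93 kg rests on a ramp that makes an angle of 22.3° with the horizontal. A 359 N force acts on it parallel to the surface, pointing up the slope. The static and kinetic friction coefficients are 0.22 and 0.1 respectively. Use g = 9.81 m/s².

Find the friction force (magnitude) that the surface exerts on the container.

Normal force: N = m g cos θ = 93 × 9.81 × cos 22.3° = 844.1 N.
Parallel to the incline, ΣF = 0 gives f = m g sin θ − P = 346.2 − 359 = -12.81 N (up-slope positive).
Maximum static friction available: μ_s N = 0.22 × 844.1 = 185.7 N.
Since |-12.81| ≤ 185.7 N, static friction is sufficient; f equals the required value, not μ_s N.

f ≈ 12.8 N (down the incline)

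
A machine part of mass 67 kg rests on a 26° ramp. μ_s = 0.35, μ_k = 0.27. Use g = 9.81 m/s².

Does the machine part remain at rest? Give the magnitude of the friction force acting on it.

N = m g cos θ = 591 N.
Down-slope weight component: m g sin θ = 288 N.
μ_s N = 207 N.
288 > 207 N, so it slides; kinetic friction f = μ_k N = 0.27×591 = 160 N.

f ≈ 160 N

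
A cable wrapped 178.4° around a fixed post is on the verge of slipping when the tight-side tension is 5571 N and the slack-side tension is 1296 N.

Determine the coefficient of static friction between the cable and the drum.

μ ≈ 0.468

T₂/T₁ = e^{μβ} → μ = ln(T₂/T₁)/β.
β = 178.4° = 3.114 rad.
μ = ln(5571/1296)/3.114 = ln(4.299)/3.114 = 0.468.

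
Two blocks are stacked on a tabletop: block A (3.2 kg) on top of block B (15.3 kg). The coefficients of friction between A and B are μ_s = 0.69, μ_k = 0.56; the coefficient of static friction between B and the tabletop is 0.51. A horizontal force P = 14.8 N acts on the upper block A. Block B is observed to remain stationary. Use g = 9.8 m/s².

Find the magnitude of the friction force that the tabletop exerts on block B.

Between the blocks, N₁ = m_A g = 31.36 N.
So the A–B interface can sustain at most μ_s N₁ = 21.64 N of static friction.
P = 14.8 N is within that limit, so A and B move together (both at rest); the A–B friction is simply f₁ = P = 14.8 N.
By Newton's third law B feels 14.8 N forward from A. With B stationary, the floor's static friction on B balances it: f₂ = 14.8 N (well within μ_s(m_A+m_B)g = 92.46 N).

f ≈ 14.8 N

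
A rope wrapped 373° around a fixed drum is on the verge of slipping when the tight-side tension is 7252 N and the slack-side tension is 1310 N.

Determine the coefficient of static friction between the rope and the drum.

μ ≈ 0.263

T₂/T₁ = e^{μβ} → μ = ln(T₂/T₁)/β.
β = 373° = 6.51 rad.
μ = ln(7252/1310)/6.51 = ln(5.536)/6.51 = 0.263.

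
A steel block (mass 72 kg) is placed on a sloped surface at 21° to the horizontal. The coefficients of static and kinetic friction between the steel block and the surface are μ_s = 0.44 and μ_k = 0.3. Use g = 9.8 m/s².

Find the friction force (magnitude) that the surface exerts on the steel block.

Normal force: N = m g cos θ = 72 × 9.8 × cos 21° = 658.7 N.
For equilibrium along the incline, friction must balance the weight component: f = m g sin θ = 252.9 N up the slope.
The static-friction ceiling is μ_s N = 0.44 × 658.7 = 289.8 N.
Since |252.9| ≤ 289.8 N, static friction is sufficient; f equals the required value, not μ_s N.

f ≈ 253 N (up the incline)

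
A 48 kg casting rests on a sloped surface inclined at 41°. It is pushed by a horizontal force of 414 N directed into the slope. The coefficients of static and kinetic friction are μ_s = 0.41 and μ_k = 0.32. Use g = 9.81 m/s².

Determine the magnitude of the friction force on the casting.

Resolve perpendicular to the incline: N = m g cos θ + P sin θ = 48×9.81×cos 41° + 414×sin 41° = 627 N.
Along the incline, the net driving force (taking up-slope positive) is P cos θ − m g sin θ = 312.4 − 308.9 = 3.525 N, so equilibrium requires friction f = -3.525 N (down-slope).
The limit of static friction is μ_s N = 257.1 N.
Since 3.525 N is within the 257.1 N limit, the casting stays put and friction is exactly 3.52 N.

f ≈ 3.52 N (down the incline)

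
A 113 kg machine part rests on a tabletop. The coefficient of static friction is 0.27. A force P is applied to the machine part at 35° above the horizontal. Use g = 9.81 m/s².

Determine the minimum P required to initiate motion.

P ≈ 307 N

N = m g − P sin α (the pull lifts the machine part).
At impending slip, P cos α = μ_s N = μ_s (m g − P sin α).
Solving: P (cos α + μ_s sin α) = μ_s m g → P = 0.27×1110/(cos 35° + 0.27 sin 35°) = 299/0.974 = 307 N.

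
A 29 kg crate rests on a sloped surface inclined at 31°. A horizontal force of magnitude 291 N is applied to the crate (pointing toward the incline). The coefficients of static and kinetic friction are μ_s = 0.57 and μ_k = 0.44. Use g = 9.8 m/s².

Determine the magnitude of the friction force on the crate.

The horizontal push has a component P sin θ into the surface, so N = m g cos θ + P sin θ = 243.6 + 149.9 = 393.5 N.
Parallel to the incline: P cos θ − m g sin θ = 249.4 − 146.4 = 103.1 N; the friction needed to balance this is 103.1 N acting down the slope.
The limit of static friction is μ_s N = 224.3 N.
Since 103.1 N is within the 224.3 N limit, the crate stays put and friction is exactly 103 N.

f ≈ 103 N (down the incline)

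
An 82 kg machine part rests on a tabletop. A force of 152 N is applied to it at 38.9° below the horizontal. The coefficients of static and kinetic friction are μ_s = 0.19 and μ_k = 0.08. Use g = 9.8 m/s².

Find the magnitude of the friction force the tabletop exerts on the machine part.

f ≈ 118 N

The vertical component of P adds to the normal force: N = m g + P sin α = 803.6 + 95.45 = 899.1 N.
Horizontally, friction must balance P cos α = 118.3 N.
μ_s N = 0.19 × 899.1 = 170.8 N.
118.3 ≤ 170.8 N → static; friction equals the required 118 N.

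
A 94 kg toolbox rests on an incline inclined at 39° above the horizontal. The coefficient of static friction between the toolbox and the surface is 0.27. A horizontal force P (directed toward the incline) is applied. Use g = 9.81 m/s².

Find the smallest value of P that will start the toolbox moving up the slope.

P ≈ 1270 N

At impending motion up the slope, friction acts down-slope at its limit: f = μ_s N.
Perpendicular to the incline: N = m g cos θ + P sin θ.
Along the incline: P cos θ = m g sin θ + μ_s N = m g sin θ + μ_s (m g cos θ + P sin θ).
Solving, P (cos θ − μ_s sin θ) = m g (sin θ + μ_s cos θ), so P = 94×9.81×(sin 39° + 0.27 cos 39°)/(cos 39° − 0.27 sin 39°) = 922×0.8391/0.6072 = 1270 N.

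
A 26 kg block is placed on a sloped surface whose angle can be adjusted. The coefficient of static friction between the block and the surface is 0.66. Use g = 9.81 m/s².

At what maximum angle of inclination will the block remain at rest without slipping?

At the slip threshold, m g sin θ = μ_s · m g cos θ, so tan θ = μ_s.
θ_max = arctan(0.66) = 33.4°.

θ_max ≈ 33.4°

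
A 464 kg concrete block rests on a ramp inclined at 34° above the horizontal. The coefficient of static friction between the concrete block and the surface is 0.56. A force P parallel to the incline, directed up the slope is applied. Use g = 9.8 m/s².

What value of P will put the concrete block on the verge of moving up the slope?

P ≈ 4650 N

At impending motion up the slope, friction acts down-slope at its limit: f = μ_s N.
P is parallel to the surface, so N = m g cos θ = 3770 N.
Along the incline: P = m g sin θ + μ_s N = 2540 + 0.56×3770 = 4650 N.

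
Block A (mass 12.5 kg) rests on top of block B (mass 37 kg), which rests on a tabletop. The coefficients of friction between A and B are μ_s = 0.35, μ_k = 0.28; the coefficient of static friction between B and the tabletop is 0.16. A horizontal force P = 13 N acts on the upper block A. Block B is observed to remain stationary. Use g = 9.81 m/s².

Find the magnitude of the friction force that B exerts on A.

f ≈ 13 N

Between the blocks, N₁ = m_A g = 122.6 N.
Maximum static friction on A from B: μ_s N₁ = 0.35×122.6 = 42.92 N.
Since P = 13 N ≤ 42.92 N, A does not slip on B; friction on A equals P = 13 N.
By Newton's third law B feels 13 N forward from A. With B stationary, the floor's static friction on B balances it: f₂ = 13 N (well within μ_s(m_A+m_B)g = 77.7 N).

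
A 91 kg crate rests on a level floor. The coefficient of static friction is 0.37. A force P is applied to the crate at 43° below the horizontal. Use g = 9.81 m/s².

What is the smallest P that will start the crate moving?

N = m g + P sin α (the push presses the crate into the level floor).
At impending slip, P cos α = μ_s N = μ_s (m g + P sin α).
Solving: P (cos α − μ_s sin α) = μ_s m g → P = 0.37×893/(cos 43° − 0.37 sin 43°) = 330/0.479 = 690 N.

P ≈ 690 N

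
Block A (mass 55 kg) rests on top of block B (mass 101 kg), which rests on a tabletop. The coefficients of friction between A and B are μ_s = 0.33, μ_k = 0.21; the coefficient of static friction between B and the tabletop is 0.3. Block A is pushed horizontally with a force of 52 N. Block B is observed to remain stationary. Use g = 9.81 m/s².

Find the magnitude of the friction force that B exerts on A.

f ≈ 52 N

Normal force at the A–B interface: N₁ = m_A g = 539.6 N.
So the A–B interface can sustain at most μ_s N₁ = 178.1 N of static friction.
P = 52 N is within that limit, so A and B move together (both at rest); the A–B friction is simply f₁ = P = 52 N.
B experiences an equal 52 N forward from A (third law). B is in equilibrium, so the floor supplies f₂ = 52 N of static friction (limit μ_s(m_A+m_B)g = 459.1 N, not exceeded).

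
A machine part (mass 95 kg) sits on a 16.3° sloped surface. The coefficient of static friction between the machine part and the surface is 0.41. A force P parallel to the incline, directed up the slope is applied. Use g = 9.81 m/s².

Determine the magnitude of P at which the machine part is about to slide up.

At impending motion up the slope, friction acts down-slope at its limit: f = μ_s N.
P is parallel to the surface, so N = m g cos θ = 894 N.
Along the incline: P = m g sin θ + μ_s N = 262 + 0.41×894 = 628 N.

P ≈ 628 N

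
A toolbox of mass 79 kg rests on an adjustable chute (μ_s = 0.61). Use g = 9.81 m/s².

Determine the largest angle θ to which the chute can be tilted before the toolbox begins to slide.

θ_max ≈ 31.4°

At the slip threshold, m g sin θ = μ_s · m g cos θ, so tan θ = μ_s.
θ_max = arctan(0.61) = 31.4°.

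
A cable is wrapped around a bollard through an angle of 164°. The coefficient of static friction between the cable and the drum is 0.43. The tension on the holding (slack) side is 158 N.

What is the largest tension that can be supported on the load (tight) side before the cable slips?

T_max ≈ 541 N

At impending slip the capstan equation gives T₂/T₁ = e^{μβ} with β in radians.
β = 164° × π/180 = 2.862 rad.
e^{μβ} = e^{0.43×2.862} = 3.424.
T₂ = T₁ · e^{μβ} = 158 × 3.424 = 541 N.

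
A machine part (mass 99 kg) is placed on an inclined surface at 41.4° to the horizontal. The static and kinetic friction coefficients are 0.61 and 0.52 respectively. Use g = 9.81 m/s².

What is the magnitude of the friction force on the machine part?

Normal force: N = m g cos θ = 99 × 9.81 × cos 41.4° = 728.5 N.
For equilibrium along the incline, friction must balance the weight component: f = m g sin θ = 642.3 N up the slope.
The static-friction ceiling is μ_s N = 0.61 × 728.5 = 444.4 N.
|642.3| exceeds 444.4 N, so the machine part slips down-slope; friction is kinetic, f = μ_k N = 0.52×728.5 = 379 N.

f ≈ 379 N (up the incline)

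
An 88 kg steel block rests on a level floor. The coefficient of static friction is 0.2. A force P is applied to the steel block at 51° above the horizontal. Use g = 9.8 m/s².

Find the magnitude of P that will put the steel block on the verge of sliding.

P ≈ 220 N

N = m g − P sin α (the pull lifts the steel block).
At impending slip, P cos α = μ_s N = μ_s (m g − P sin α).
Solving: P (cos α + μ_s sin α) = μ_s m g → P = 0.2×862/(cos 51° + 0.2 sin 51°) = 172/0.7847 = 220 N.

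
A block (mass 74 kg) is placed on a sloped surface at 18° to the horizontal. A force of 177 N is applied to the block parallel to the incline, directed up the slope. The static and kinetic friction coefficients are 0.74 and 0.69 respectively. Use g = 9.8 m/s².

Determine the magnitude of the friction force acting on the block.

Perpendicular to the surface, N = m g cos θ = 74·9.8·cos 18° = 689.7 N.
Parallel to the incline, ΣF = 0 gives f = m g sin θ − P = 224.1 − 177 = 47.1 N (up-slope positive).
Static friction can supply at most μ_s N = 510.4 N.
Since |47.1| ≤ 510.4 N, the block remains in static equilibrium and friction takes exactly the required value.

f ≈ 47.1 N (up the incline)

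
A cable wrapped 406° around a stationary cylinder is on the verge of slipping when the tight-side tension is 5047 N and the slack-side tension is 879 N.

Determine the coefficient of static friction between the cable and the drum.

T₂/T₁ = e^{μβ} → μ = ln(T₂/T₁)/β.
β = 406° = 7.086 rad.
μ = ln(5047/879)/7.086 = ln(5.742)/7.086 = 0.247.

μ ≈ 0.247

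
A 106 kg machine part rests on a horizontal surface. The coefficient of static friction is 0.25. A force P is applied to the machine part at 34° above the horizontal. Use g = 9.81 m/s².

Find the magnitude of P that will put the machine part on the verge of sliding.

N = m g − P sin α (the pull lifts the machine part).
At impending slip, P cos α = μ_s N = μ_s (m g − P sin α).
Solving: P (cos α + μ_s sin α) = μ_s m g → P = 0.25×1040/(cos 34° + 0.25 sin 34°) = 260/0.9688 = 268 N.

P ≈ 268 N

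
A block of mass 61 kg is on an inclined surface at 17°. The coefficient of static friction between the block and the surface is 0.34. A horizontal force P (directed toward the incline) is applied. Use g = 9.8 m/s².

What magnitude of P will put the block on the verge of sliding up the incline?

At impending motion up the slope, friction acts down-slope at its limit: f = μ_s N.
Perpendicular to the incline: N = m g cos θ + P sin θ.
Along the incline: P cos θ = m g sin θ + μ_s N = m g sin θ + μ_s (m g cos θ + P sin θ).
Solving, P (cos θ − μ_s sin θ) = m g (sin θ + μ_s cos θ), so P = 61×9.8×(sin 17° + 0.34 cos 17°)/(cos 17° − 0.34 sin 17°) = 598×0.6175/0.8569 = 431 N.

P ≈ 431 N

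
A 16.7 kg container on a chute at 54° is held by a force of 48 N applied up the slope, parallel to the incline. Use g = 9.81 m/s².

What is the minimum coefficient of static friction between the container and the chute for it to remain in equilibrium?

N = m g cos θ = 96.3 N.
Friction must make up the shortfall along the incline: f = m g sin θ − P = 132.5 − 48 = 84.54 N.
At the threshold f = μ_s N, so μ_s,min = 84.54/96.3 = 0.878.

μ_s,min ≈ 0.878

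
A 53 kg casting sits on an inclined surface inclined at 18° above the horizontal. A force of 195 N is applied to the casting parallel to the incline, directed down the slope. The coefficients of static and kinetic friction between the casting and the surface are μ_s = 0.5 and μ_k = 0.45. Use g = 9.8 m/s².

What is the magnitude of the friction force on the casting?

The normal reaction is N = m g cos θ = 494 N.
For equilibrium along the incline the friction force must supply f = m g sin θ + P = 160.5 + 195 = 355.5 N (positive meaning up-slope).
Static friction can supply at most μ_s N = 247 N.
|355.5| exceeds 247 N, so the casting slips down-slope; friction is kinetic, f = μ_k N = 0.45×494 = 222 N.

f ≈ 222 N (up the incline)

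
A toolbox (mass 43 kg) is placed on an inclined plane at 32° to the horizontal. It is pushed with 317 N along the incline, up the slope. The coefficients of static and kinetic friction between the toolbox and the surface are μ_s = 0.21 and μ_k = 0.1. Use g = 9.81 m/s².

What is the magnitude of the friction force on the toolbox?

f ≈ 35.8 N (down the incline)

Perpendicular to the surface, N = m g cos θ = 43·9.81·cos 32° = 357.7 N.
The friction needed for equilibrium is m g sin θ − P = 223.5 − 317 = -93.46 N, measured positive up-slope.
The static-friction ceiling is μ_s N = 0.21 × 357.7 = 75.12 N.
|-93.46| exceeds 75.12 N, so the toolbox slips up-slope; friction is kinetic, f = μ_k N = 0.1×357.7 = 35.8 N.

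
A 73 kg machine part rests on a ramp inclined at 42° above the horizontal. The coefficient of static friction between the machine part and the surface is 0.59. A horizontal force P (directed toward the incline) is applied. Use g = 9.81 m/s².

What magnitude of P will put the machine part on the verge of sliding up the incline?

At impending motion up the slope, friction acts down-slope at its limit: f = μ_s N.
Perpendicular to the incline: N = m g cos θ + P sin θ.
Along the incline: P cos θ = m g sin θ + μ_s N = m g sin θ + μ_s (m g cos θ + P sin θ).
Solving, P (cos θ − μ_s sin θ) = m g (sin θ + μ_s cos θ), so P = 73×9.81×(sin 42° + 0.59 cos 42°)/(cos 42° − 0.59 sin 42°) = 716×1.108/0.3484 = 2280 N.

P ≈ 2280 N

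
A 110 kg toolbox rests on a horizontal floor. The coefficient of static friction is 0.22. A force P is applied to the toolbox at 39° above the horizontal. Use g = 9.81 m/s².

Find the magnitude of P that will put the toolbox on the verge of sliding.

P ≈ 259 N

N = m g − P sin α (the pull lifts the toolbox).
At impending slip, P cos α = μ_s N = μ_s (m g − P sin α).
Solving: P (cos α + μ_s sin α) = μ_s m g → P = 0.22×1080/(cos 39° + 0.22 sin 39°) = 237/0.9156 = 259 N.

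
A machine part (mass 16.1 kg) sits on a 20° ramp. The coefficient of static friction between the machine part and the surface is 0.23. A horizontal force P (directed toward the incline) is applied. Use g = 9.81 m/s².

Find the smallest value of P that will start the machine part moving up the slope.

At impending motion up the slope, friction acts down-slope at its limit: f = μ_s N.
Perpendicular to the incline: N = m g cos θ + P sin θ.
Along the incline: P cos θ = m g sin θ + μ_s N = m g sin θ + μ_s (m g cos θ + P sin θ).
Solving, P (cos θ − μ_s sin θ) = m g (sin θ + μ_s cos θ), so P = 16.1×9.81×(sin 20° + 0.23 cos 20°)/(cos 20° − 0.23 sin 20°) = 158×0.5581/0.861 = 102 N.

P ≈ 102 N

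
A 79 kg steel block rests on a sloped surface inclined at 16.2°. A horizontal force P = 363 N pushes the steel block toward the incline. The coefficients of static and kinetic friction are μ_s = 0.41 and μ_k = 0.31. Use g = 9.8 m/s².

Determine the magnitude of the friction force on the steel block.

The horizontal push has a component P sin θ into the surface, so N = m g cos θ + P sin θ = 743.5 + 101.3 = 844.7 N.
Along the incline, the net driving force (taking up-slope positive) is P cos θ − m g sin θ = 348.6 − 216 = 132.6 N, so equilibrium requires friction f = -132.6 N (down-slope).
The limit of static friction is μ_s N = 346.3 N.
Since 132.6 N is within the 346.3 N limit, the steel block stays put and friction is exactly 133 N.

f ≈ 133 N (down the incline)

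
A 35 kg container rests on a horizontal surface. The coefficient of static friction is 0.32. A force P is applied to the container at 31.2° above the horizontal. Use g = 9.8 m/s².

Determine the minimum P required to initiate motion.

N = m g − P sin α (the pull lifts the container).
At impending slip, P cos α = μ_s N = μ_s (m g − P sin α).
Solving: P (cos α + μ_s sin α) = μ_s m g → P = 0.32×343/(cos 31.2° + 0.32 sin 31.2°) = 110/1.021 = 107 N.

P ≈ 107 N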